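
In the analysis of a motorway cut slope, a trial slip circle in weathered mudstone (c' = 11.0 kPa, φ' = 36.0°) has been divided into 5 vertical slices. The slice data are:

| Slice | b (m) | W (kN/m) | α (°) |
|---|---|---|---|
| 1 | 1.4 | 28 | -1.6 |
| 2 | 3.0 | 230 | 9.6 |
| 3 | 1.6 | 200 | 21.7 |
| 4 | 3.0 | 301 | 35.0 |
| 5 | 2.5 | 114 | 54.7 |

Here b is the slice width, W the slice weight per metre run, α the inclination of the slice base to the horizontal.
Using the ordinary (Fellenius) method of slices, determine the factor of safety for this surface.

Ordinary method of slices: FS = Σ[c'·Δl_i + (W_i cosα_i)·tanφ'] / Σ W_i sinα_i, with Δl_i = b_i / cosα_i.
Slice 1: Δl = 1.4/cos(-1.6°) = 1.401 m; N'_1 = 28·cos(-1.6°) = 28.0; c'Δl = 15.41; W sinα = -0.8
Slice 2: Δl = 3.0/cos9.6° = 3.043 m; N'_2 = 230·cos9.6° = 226.8; c'Δl = 33.47; W sinα = 38.4
Slice 3: Δl = 1.6/cos21.7° = 1.722 m; N'_3 = 200·cos21.7° = 185.8; c'Δl = 18.94; W sinα = 73.9
Slice 4: Δl = 3.0/cos35.0° = 3.662 m; N'_4 = 301·cos35.0° = 246.6; c'Δl = 40.29; W sinα = 172.6
Slice 5: Δl = 2.5/cos54.7° = 4.326 m; N'_5 = 114·cos54.7° = 65.9; c'Δl = 47.59; W sinα = 93.0
Σc'Δl = 155.7 kN/m; ΣN' = 753.0 kN/m; ΣW sinα = 377.2 kN/m
Resisting = 155.7 + 753.0·tan36.0° = 155.7 + 547.1 = 702.8 kN/m
FS = 702.8 / 377.2 = 1.863

FS = 1.86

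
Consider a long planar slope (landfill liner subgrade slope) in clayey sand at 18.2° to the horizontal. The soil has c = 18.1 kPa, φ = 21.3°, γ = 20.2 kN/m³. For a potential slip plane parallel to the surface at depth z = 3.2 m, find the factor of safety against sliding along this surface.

FS = 2.13

For an infinite slope with a slip plane parallel to the surface (no pore pressure): FS = [c + γz cos²β tanφ] / [γz sinβ cosβ].
γz = 20.2·3.2 = 64.64 kN/m²
Numerator = 18.1 + 64.64·cos²18.2°·tan21.3° = 18.1 + 64.64·0.9024·0.3899 = 40.844 kPa
Denominator = 64.64·sin18.2°·cos18.2° = 64.64·0.3123·0.9500 = 19.179 kPa
FS = 40.844 / 19.179 = 2.130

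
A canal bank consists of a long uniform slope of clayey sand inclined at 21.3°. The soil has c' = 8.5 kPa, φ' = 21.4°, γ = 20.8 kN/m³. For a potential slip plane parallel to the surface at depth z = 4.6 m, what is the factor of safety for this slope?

For an infinite slope with a slip plane parallel to the surface (no pore pressure): FS = [c' + γz cos²β tanφ'] / [γz sinβ cosβ].
γz = 20.8·4.6 = 95.68 kN/m²
Numerator = 8.5 + 95.68·cos²21.3°·tan21.4° = 8.5 + 95.68·0.8680·0.3919 = 41.049 kPa
Denominator = 95.68·sin21.3°·cos21.3° = 95.68·0.3633·0.9317 = 32.382 kPa
FS = 41.049 / 32.382 = 1.268

FS = 1.27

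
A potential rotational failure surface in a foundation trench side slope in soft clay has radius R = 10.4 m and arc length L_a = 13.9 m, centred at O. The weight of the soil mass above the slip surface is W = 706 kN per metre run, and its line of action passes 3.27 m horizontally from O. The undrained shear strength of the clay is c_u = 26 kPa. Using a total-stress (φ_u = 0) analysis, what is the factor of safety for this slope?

Taking moments about the centre O, the resisting moment is provided by the undrained shear strength acting along the arc:
M_R = c_u·L_a·R = 26·13.90·10.4 = 3758.6 kN·m/m
M_D = W·d = 706·3.27 = 2308.6 kN·m/m
FS = M_R / M_D = 3758.6 / 2308.6 = 1.628

FS = 1.63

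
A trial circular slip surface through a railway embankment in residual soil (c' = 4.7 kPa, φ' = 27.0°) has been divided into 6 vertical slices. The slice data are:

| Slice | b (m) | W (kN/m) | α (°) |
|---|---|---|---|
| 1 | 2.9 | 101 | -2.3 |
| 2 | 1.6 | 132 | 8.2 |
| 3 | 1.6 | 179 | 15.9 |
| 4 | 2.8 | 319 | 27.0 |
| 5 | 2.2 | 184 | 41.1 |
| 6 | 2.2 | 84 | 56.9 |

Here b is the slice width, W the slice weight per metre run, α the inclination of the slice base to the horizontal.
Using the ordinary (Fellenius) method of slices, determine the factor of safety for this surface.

FS = 1.30

Ordinary method of slices: FS = Σ[c'·Δl_i + (W_i cosα_i)·tanφ'] / Σ W_i sinα_i, with Δl_i = b_i / cosα_i.
Slice 1: Δl = 2.9/cos(-2.3°) = 2.902 m; N'_1 = 101·cos(-2.3°) = 100.9; c'Δl = 13.64; W sinα = -4.1
Slice 2: Δl = 1.6/cos8.2° = 1.617 m; N'_2 = 132·cos8.2° = 130.7; c'Δl = 7.60; W sinα = 18.8
Slice 3: Δl = 1.6/cos15.9° = 1.664 m; N'_3 = 179·cos15.9° = 172.2; c'Δl = 7.82; W sinα = 49.0
Slice 4: Δl = 2.8/cos27.0° = 3.143 m; N'_4 = 319·cos27.0° = 284.2; c'Δl = 14.77; W sinα = 144.8
Slice 5: Δl = 2.2/cos41.1° = 2.919 m; N'_5 = 184·cos41.1° = 138.7; c'Δl = 13.72; W sinα = 121.0
Slice 6: Δl = 2.2/cos56.9° = 4.029 m; N'_6 = 84·cos56.9° = 45.9; c'Δl = 18.93; W sinα = 70.4
Σc'Δl = 76.5 kN/m; ΣN' = 872.5 kN/m; ΣW sinα = 400.0 kN/m
Resisting = 76.5 + 872.5·tan27.0° = 76.5 + 444.6 = 521.0 kN/m
FS = 521.0 / 400.0 = 1.303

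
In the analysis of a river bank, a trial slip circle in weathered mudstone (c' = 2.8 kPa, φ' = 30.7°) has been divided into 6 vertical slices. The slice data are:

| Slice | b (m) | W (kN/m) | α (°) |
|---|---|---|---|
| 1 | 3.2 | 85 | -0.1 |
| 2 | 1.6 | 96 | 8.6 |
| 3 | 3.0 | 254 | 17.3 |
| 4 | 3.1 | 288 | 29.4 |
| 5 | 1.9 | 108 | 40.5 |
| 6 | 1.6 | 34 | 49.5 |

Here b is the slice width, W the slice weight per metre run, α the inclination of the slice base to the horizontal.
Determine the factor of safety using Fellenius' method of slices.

FS = 1.55

Ordinary method of slices: FS = Σ[c'·Δl_i + (W_i cosα_i)·tanφ'] / Σ W_i sinα_i, with Δl_i = b_i / cosα_i.
Slice 1: Δl = 3.2/cos(-0.1°) = 3.200 m; N'_1 = 85·cos(-0.1°) = 85.0; c'Δl = 8.96; W sinα = -0.1
Slice 2: Δl = 1.6/cos8.6° = 1.618 m; N'_2 = 96·cos8.6° = 94.9; c'Δl = 4.53; W sinα = 14.4
Slice 3: Δl = 3.0/cos17.3° = 3.142 m; N'_3 = 254·cos17.3° = 242.5; c'Δl = 8.80; W sinα = 75.5
Slice 4: Δl = 3.1/cos29.4° = 3.558 m; N'_4 = 288·cos29.4° = 250.9; c'Δl = 9.96; W sinα = 141.4
Slice 5: Δl = 1.9/cos40.5° = 2.499 m; N'_5 = 108·cos40.5° = 82.1; c'Δl = 7.00; W sinα = 70.1
Slice 6: Δl = 1.6/cos49.5° = 2.464 m; N'_6 = 34·cos49.5° = 22.1; c'Δl = 6.90; W sinα = 25.9
Σc'Δl = 46.1 kN/m; ΣN' = 777.5 kN/m; ΣW sinα = 327.1 kN/m
Resisting = 46.1 + 777.5·tan30.7° = 46.1 + 461.7 = 507.8 kN/m
FS = 507.8 / 327.1 = 1.552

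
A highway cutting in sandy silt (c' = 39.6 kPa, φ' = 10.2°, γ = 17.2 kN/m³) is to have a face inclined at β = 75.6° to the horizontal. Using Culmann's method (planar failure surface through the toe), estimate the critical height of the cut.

H_c = 15.04 m

Culmann's analysis gives the critical failure plane at α_cr = (β + φ')/2 = (75.6 + 10.2)/2 = 42.9°, and the critical height
H_c = (4c'/γ) · sinβ cosφ' / [1 − cos(β − φ')]
    = (4·39.6/17.2) · sin75.6°·cos10.2° / [1 − cos(65.4°)]
    = 9.209 · 0.9686·0.9842 / [1 − 0.4163]
    = 9.209 · 0.9533 / 0.5837
    = 15.04 m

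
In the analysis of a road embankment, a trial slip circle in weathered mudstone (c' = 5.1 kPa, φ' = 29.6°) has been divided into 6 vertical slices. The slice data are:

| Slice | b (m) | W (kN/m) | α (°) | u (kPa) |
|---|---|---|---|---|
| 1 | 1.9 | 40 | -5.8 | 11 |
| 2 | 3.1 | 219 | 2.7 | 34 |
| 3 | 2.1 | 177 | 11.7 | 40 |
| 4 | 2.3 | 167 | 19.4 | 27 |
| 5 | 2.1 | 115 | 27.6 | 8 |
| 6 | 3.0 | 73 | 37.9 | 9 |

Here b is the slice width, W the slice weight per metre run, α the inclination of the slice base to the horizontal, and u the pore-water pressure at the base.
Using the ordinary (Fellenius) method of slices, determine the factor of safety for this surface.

FS = 1.62

Ordinary method of slices: FS = Σ[c'·Δl_i + (W_i cosα_i − u_i·Δl_i)·tanφ'] / Σ W_i sinα_i, with Δl_i = b_i / cosα_i.
Slice 1: Δl = 1.9/cos(-5.8°) = 1.910 m; N'_1 = 40·cos(-5.8°) − 11·1.910 = 18.8; c'Δl = 9.74; W sinα = -4.0
Slice 2: Δl = 3.1/cos2.7° = 3.103 m; N'_2 = 219·cos2.7° − 34·3.103 = 113.2; c'Δl = 15.83; W sinα = 10.3
Slice 3: Δl = 2.1/cos11.7° = 2.145 m; N'_3 = 177·cos11.7° − 40·2.145 = 87.5; c'Δl = 10.94; W sinα = 35.9
Slice 4: Δl = 2.3/cos19.4° = 2.438 m; N'_4 = 167·cos19.4° − 27·2.438 = 91.7; c'Δl = 12.44; W sinα = 55.5
Slice 5: Δl = 2.1/cos27.6° = 2.370 m; N'_5 = 115·cos27.6° − 8·2.370 = 83.0; c'Δl = 12.09; W sinα = 53.3
Slice 6: Δl = 3.0/cos37.9° = 3.802 m; N'_6 = 73·cos37.9° − 9·3.802 = 23.4; c'Δl = 19.39; W sinα = 44.8
Σc'Δl = 80.4 kN/m; ΣN' = 417.6 kN/m; ΣW sinα = 195.8 kN/m
Resisting = 80.4 + 417.6·tan29.6° = 80.4 + 237.2 = 317.6 kN/m
FS = 317.6 / 195.8 = 1.623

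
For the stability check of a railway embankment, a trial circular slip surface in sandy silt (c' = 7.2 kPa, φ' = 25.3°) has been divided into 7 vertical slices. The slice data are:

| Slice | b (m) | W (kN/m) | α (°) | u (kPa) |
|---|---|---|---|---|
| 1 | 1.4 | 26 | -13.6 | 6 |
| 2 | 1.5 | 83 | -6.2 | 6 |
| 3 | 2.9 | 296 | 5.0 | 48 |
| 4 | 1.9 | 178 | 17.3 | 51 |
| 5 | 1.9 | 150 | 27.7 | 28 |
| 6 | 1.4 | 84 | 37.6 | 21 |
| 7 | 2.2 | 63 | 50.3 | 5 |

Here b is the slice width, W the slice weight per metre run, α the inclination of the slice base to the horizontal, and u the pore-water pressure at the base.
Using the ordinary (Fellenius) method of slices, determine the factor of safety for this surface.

Ordinary method of slices: FS = Σ[c'·Δl_i + (W_i cosα_i − u_i·Δl_i)·tanφ'] / Σ W_i sinα_i, with Δl_i = b_i / cosα_i.
Slice 1: Δl = 1.4/cos(-13.6°) = 1.440 m; N'_1 = 26·cos(-13.6°) − 6·1.440 = 16.6; c'Δl = 10.37; W sinα = -6.1
Slice 2: Δl = 1.5/cos(-6.2°) = 1.509 m; N'_2 = 83·cos(-6.2°) − 6·1.509 = 73.5; c'Δl = 10.86; W sinα = -9.0
Slice 3: Δl = 2.9/cos5.0° = 2.911 m; N'_3 = 296·cos5.0° − 48·2.911 = 155.1; c'Δl = 20.96; W sinα = 25.8
Slice 4: Δl = 1.9/cos17.3° = 1.990 m; N'_4 = 178·cos17.3° − 51·1.990 = 68.5; c'Δl = 14.33; W sinα = 52.9
Slice 5: Δl = 1.9/cos27.7° = 2.146 m; N'_5 = 150·cos27.7° − 28·2.146 = 72.7; c'Δl = 15.45; W sinα = 69.7
Slice 6: Δl = 1.4/cos37.6° = 1.767 m; N'_6 = 84·cos37.6° − 21·1.767 = 29.4; c'Δl = 12.72; W sinα = 51.3
Slice 7: Δl = 2.2/cos50.3° = 3.444 m; N'_7 = 63·cos50.3° − 5·3.444 = 23.0; c'Δl = 24.80; W sinα = 48.5
Σc'Δl = 109.5 kN/m; ΣN' = 438.9 kN/m; ΣW sinα = 233.1 kN/m
Resisting = 109.5 + 438.9·tan25.3° = 109.5 + 207.5 = 316.9 kN/m
FS = 316.9 / 233.1 = 1.360

FS = 1.36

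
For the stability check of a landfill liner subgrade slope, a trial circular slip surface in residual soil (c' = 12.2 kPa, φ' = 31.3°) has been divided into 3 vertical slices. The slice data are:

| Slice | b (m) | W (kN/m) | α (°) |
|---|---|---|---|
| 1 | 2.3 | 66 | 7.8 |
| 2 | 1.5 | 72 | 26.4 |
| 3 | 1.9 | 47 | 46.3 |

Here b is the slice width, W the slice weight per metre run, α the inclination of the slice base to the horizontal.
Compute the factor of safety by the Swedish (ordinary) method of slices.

Ordinary method of slices: FS = Σ[c'·Δl_i + (W_i cosα_i)·tanφ'] / Σ W_i sinα_i, with Δl_i = b_i / cosα_i.
Slice 1: Δl = 2.3/cos7.8° = 2.321 m; N'_1 = 66·cos7.8° = 65.4; c'Δl = 28.32; W sinα = 9.0
Slice 2: Δl = 1.5/cos26.4° = 1.675 m; N'_2 = 72·cos26.4° = 64.5; c'Δl = 20.43; W sinα = 32.0
Slice 3: Δl = 1.9/cos46.3° = 2.750 m; N'_3 = 47·cos46.3° = 32.5; c'Δl = 33.55; W sinα = 34.0
Σc'Δl = 82.3 kN/m; ΣN' = 162.4 kN/m; ΣW sinα = 75.0 kN/m
Resisting = 82.3 + 162.4·tan31.3° = 82.3 + 98.7 = 181.0 kN/m
FS = 181.0 / 75.0 = 2.415

FS = 2.42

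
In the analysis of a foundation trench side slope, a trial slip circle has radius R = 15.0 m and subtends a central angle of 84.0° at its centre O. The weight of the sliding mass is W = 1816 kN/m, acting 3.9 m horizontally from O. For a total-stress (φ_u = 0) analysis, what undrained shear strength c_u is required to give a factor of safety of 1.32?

FS = c_u·L_a·R / (W·d), so c_u = FS·W·d / (L_a·R).
Arc length L_a = R·θ = 15.0·(84.0°·π/180) = 15.0·1.4661 = 21.99 m
c_u = 1.32·1816·3.9 / (21.99·15.0) = 9348.8 / 329.87 = 28.34 kPa

c_u = 28.3 kPa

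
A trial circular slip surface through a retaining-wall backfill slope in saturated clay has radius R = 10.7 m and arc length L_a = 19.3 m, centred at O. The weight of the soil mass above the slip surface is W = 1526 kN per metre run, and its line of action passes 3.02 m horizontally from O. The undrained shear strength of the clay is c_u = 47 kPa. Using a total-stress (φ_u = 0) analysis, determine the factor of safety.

FS = 2.11

Taking moments about the centre O, the resisting moment is provided by the undrained shear strength acting along the arc:
M_R = c_u·L_a·R = 47·19.30·10.7 = 9706.0 kN·m/m
M_D = W·d = 1526·3.02 = 4608.5 kN·m/m
FS = M_R / M_D = 9706.0 / 4608.5 = 2.106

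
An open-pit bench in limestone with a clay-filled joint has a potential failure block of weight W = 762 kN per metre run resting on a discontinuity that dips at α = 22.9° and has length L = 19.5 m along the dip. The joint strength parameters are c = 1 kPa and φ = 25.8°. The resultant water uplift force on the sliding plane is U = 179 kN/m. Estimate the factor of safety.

Resolving the block weight along and normal to the plane and applying the Mohr–Coulomb strength on the joint:
N' = W cosα − U = 762·cos22.9° − 179 = 522.9 kN/m
Driving force T = W sinα = 762·sin22.9° = 296.5 kN/m
Resisting force R = c·L + N'·tanφ = 1·19.5 + 522.9·tan25.8° = 19.5 + 252.8 = 272.3 kN/m
FS = R / T = 272.3 / 296.5 = 0.918

FS = 0.92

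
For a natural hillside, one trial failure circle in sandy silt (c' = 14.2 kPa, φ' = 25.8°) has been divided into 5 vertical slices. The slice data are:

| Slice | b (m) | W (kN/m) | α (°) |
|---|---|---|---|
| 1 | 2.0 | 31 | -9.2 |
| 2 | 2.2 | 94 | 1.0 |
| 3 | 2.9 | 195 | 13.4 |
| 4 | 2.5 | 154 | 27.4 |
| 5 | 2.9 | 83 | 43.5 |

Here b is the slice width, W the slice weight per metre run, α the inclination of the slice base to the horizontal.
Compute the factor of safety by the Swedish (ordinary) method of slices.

Ordinary method of slices: FS = Σ[c'·Δl_i + (W_i cosα_i)·tanφ'] / Σ W_i sinα_i, with Δl_i = b_i / cosα_i.
Slice 1: Δl = 2.0/cos(-9.2°) = 2.026 m; N'_1 = 31·cos(-9.2°) = 30.6; c'Δl = 28.77; W sinα = -5.0
Slice 2: Δl = 2.2/cos1.0° = 2.200 m; N'_2 = 94·cos1.0° = 94.0; c'Δl = 31.24; W sinα = 1.6
Slice 3: Δl = 2.9/cos13.4° = 2.981 m; N'_3 = 195·cos13.4° = 189.7; c'Δl = 42.33; W sinα = 45.2
Slice 4: Δl = 2.5/cos27.4° = 2.816 m; N'_4 = 154·cos27.4° = 136.7; c'Δl = 39.99; W sinα = 70.9
Slice 5: Δl = 2.9/cos43.5° = 3.998 m; N'_5 = 83·cos43.5° = 60.2; c'Δl = 56.77; W sinα = 57.1
Σc'Δl = 199.1 kN/m; ΣN' = 511.2 kN/m; ΣW sinα = 169.9 kN/m
Resisting = 199.1 + 511.2·tan25.8° = 199.1 + 247.1 = 446.2 kN/m
FS = 446.2 / 169.9 = 2.627

FS = 2.63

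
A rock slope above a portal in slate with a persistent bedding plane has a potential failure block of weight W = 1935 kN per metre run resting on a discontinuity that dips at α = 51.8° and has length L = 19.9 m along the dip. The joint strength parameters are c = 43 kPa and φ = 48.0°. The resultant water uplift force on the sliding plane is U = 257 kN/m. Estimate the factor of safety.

FS = 1.25

Resolving the block weight along and normal to the plane and applying the Mohr–Coulomb strength on the joint:
N' = W cosα − U = 1935·cos51.8° − 257 = 939.6 kN/m
Driving force T = W sinα = 1935·sin51.8° = 1520.6 kN/m
Resisting force R = c·L + N'·tanφ = 43·19.9 + 939.6·tan48.0° = 855.7 + 1043.6 = 1899.3 kN/m
FS = R / T = 1899.3 / 1520.6 = 1.249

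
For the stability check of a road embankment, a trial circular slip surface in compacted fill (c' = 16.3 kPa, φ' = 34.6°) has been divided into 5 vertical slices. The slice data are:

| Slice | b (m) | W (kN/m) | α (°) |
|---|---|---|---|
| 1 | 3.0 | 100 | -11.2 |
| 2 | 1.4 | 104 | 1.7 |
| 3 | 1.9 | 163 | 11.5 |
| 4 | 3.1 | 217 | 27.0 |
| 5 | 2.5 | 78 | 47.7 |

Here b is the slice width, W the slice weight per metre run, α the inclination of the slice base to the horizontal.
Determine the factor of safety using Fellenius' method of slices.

Ordinary method of slices: FS = Σ[c'·Δl_i + (W_i cosα_i)·tanφ'] / Σ W_i sinα_i, with Δl_i = b_i / cosα_i.
Slice 1: Δl = 3.0/cos(-11.2°) = 3.058 m; N'_1 = 100·cos(-11.2°) = 98.1; c'Δl = 49.85; W sinα = -19.4
Slice 2: Δl = 1.4/cos1.7° = 1.401 m; N'_2 = 104·cos1.7° = 104.0; c'Δl = 22.83; W sinα = 3.1
Slice 3: Δl = 1.9/cos11.5° = 1.939 m; N'_3 = 163·cos11.5° = 159.7; c'Δl = 31.60; W sinα = 32.5
Slice 4: Δl = 3.1/cos27.0° = 3.479 m; N'_4 = 217·cos27.0° = 193.3; c'Δl = 56.71; W sinα = 98.5
Slice 5: Δl = 2.5/cos47.7° = 3.715 m; N'_5 = 78·cos47.7° = 52.5; c'Δl = 60.55; W sinα = 57.7
Σc'Δl = 221.5 kN/m; ΣN' = 607.6 kN/m; ΣW sinα = 172.4 kN/m
Resisting = 221.5 + 607.6·tan34.6° = 221.5 + 419.2 = 640.7 kN/m
FS = 640.7 / 172.4 = 3.717

FS = 3.72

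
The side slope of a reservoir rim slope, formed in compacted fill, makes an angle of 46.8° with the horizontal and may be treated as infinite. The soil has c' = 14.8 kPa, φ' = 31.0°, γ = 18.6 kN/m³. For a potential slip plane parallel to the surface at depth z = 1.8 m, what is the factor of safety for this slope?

FS = 1.45

For an infinite slope with a slip plane parallel to the surface (no pore pressure): FS = [c' + γz cos²β tanφ'] / [γz sinβ cosβ].
γz = 18.6·1.8 = 33.48 kN/m²
Numerator = 14.8 + 33.48·cos²46.8°·tan31.0° = 14.8 + 33.48·0.4686·0.6009 = 24.227 kPa
Denominator = 33.48·sin46.8°·cos46.8° = 33.48·0.7290·0.6845 = 16.707 kPa
FS = 24.227 / 16.707 = 1.450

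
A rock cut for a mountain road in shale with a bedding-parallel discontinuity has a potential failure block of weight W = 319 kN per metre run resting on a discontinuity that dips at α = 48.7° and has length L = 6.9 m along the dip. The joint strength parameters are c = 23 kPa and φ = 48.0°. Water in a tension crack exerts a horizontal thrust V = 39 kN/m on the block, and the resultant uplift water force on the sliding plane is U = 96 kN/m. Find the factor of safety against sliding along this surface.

Resolving the block weight along and normal to the plane and applying the Mohr–Coulomb strength on the joint:
N' = W cosα − U − V sinα = 319·cos48.7° − 96 − 39·sin48.7° = 85.2 kN/m
Driving force T = W sinα + V cosα = 319·sin48.7° + 39·cos48.7° = 265.4 kN/m
Resisting force R = c·L + N'·tanφ = 23·6.9 + 85.2·tan48.0° = 158.7 + 94.7 = 253.4 kN/m
FS = R / T = 253.4 / 265.4 = 0.955

FS = 0.95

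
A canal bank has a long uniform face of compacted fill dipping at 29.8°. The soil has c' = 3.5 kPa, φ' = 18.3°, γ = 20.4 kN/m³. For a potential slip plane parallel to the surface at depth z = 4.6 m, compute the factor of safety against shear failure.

FS = 0.66

For an infinite slope with a slip plane parallel to the surface (no pore pressure): FS = [c' + γz cos²β tanφ'] / [γz sinβ cosβ].
γz = 20.4·4.6 = 93.84 kN/m²
Numerator = 3.5 + 93.84·cos²29.8°·tan18.3° = 3.5 + 93.84·0.7530·0.3307 = 26.870 kPa
Denominator = 93.84·sin29.8°·cos29.8° = 93.84·0.4970·0.8678 = 40.469 kPa
FS = 26.870 / 40.469 = 0.664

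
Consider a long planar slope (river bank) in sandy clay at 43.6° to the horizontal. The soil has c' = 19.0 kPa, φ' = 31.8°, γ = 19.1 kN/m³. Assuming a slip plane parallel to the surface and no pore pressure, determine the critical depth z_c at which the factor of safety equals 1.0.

z_c = 5.71 m

Setting FS = 1.00 in FS = [c' + γz cos²β tanφ'] / [γz sinβ cosβ] and solving for z:
z = c' / [γ cosβ (FS·sinβ − cosβ·tanφ')]
  = 19.0 / [19.1·cos43.6°·(1.00·sin43.6° − cos43.6°·tan31.8°)]
  = 19.0 / [19.1·0.7242·(1.00·0.6896 − 0.7242·0.6200)]
  = 19.0 / 3.3281 = 5.709 m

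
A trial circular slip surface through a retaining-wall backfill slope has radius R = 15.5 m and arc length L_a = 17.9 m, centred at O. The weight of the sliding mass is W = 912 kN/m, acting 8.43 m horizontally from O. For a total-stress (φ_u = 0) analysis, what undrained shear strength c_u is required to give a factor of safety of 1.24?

FS = c_u·L_a·R / (W·d), so c_u = FS·W·d / (L_a·R).
c_u = 1.24·912·8.43 / (17.90·15.5) = 9533.3 / 277.45 = 34.36 kPa

c_u = 34.4 kPa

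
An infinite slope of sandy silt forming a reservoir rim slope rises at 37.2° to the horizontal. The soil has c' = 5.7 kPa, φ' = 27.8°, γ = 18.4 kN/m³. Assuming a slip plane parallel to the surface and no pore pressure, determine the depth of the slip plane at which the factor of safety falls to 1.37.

z = 0.95 m

Setting FS = 1.37 in FS = [c' + γz cos²β tanφ'] / [γz sinβ cosβ] and solving for z:
z = c' / [γ cosβ (FS·sinβ − cosβ·tanφ')]
  = 5.7 / [18.4·cos37.2°·(1.37·sin37.2° − cos37.2°·tan27.8°)]
  = 5.7 / [18.4·0.7965·(1.37·0.6046 − 0.7965·0.5272)]
  = 5.7 / 5.9847 = 0.952 m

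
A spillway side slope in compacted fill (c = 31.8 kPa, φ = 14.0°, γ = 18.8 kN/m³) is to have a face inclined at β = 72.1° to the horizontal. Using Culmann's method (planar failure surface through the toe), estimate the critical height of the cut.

H_c = 13.25 m

Culmann's analysis gives the critical failure plane at α_cr = (β + φ)/2 = (72.1 + 14.0)/2 = 43.0°, and the critical height
H_c = (4c/γ) · sinβ cosφ / [1 − cos(β − φ)]
    = (4·31.8/18.8) · sin72.1°·cos14.0° / [1 − cos(58.1°)]
    = 6.766 · 0.9516·0.9703 / [1 − 0.5284]
    = 6.766 · 0.9233 / 0.4716
    = 13.25 m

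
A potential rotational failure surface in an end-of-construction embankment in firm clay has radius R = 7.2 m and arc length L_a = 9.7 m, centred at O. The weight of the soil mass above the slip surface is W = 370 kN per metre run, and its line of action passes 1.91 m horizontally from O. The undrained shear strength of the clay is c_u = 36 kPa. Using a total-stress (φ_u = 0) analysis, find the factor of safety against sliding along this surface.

FS = 3.56

Taking moments about the centre O, the resisting moment is provided by the undrained shear strength acting along the arc:
M_R = c_u·L_a·R = 36·9.70·7.2 = 2514.2 kN·m/m
M_D = W·d = 370·1.91 = 706.7 kN·m/m
FS = M_R / M_D = 2514.2 / 706.7 = 3.558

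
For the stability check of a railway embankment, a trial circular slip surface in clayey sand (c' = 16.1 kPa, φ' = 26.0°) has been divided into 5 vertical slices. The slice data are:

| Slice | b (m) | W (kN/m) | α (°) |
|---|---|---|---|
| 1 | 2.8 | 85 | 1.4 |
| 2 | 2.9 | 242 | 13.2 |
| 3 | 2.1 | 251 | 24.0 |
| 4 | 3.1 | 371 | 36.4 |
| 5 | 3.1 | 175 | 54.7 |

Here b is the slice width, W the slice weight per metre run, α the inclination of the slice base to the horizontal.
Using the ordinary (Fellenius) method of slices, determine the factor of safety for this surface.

FS = 1.42

Ordinary method of slices: FS = Σ[c'·Δl_i + (W_i cosα_i)·tanφ'] / Σ W_i sinα_i, with Δl_i = b_i / cosα_i.
Slice 1: Δl = 2.8/cos1.4° = 2.801 m; N'_1 = 85·cos1.4° = 85.0; c'Δl = 45.09; W sinα = 2.1
Slice 2: Δl = 2.9/cos13.2° = 2.979 m; N'_2 = 242·cos13.2° = 235.6; c'Δl = 47.96; W sinα = 55.3
Slice 3: Δl = 2.1/cos24.0° = 2.299 m; N'_3 = 251·cos24.0° = 229.3; c'Δl = 37.01; W sinα = 102.1
Slice 4: Δl = 3.1/cos36.4° = 3.851 m; N'_4 = 371·cos36.4° = 298.6; c'Δl = 62.01; W sinα = 220.2
Slice 5: Δl = 3.1/cos54.7° = 5.365 m; N'_5 = 175·cos54.7° = 101.1; c'Δl = 86.37; W sinα = 142.8
Σc'Δl = 278.4 kN/m; ΣN' = 949.6 kN/m; ΣW sinα = 522.4 kN/m
Resisting = 278.4 + 949.6·tan26.0° = 278.4 + 463.2 = 741.6 kN/m
FS = 741.6 / 522.4 = 1.420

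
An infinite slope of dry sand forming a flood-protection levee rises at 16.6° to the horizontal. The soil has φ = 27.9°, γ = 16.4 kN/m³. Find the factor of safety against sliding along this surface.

For a dry cohesionless infinite slope the factor of safety is FS = tanφ / tanβ.
FS = tan27.9° / tan16.6° = 0.5295 / 0.2981 = 1.776

FS = 1.78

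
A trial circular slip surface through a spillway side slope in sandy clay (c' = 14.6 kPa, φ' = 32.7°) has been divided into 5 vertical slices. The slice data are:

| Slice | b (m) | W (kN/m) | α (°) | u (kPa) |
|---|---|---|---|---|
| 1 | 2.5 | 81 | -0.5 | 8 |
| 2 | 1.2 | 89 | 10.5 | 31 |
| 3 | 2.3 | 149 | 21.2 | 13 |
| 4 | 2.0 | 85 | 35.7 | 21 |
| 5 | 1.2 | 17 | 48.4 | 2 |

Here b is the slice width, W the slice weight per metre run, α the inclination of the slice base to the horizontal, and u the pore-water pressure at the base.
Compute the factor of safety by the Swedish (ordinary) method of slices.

Ordinary method of slices: FS = Σ[c'·Δl_i + (W_i cosα_i − u_i·Δl_i)·tanφ'] / Σ W_i sinα_i, with Δl_i = b_i / cosα_i.
Slice 1: Δl = 2.5/cos(-0.5°) = 2.500 m; N'_1 = 81·cos(-0.5°) − 8·2.500 = 61.0; c'Δl = 36.50; W sinα = -0.7
Slice 2: Δl = 1.2/cos10.5° = 1.220 m; N'_2 = 89·cos10.5° − 31·1.220 = 49.7; c'Δl = 17.82; W sinα = 16.2
Slice 3: Δl = 2.3/cos21.2° = 2.467 m; N'_3 = 149·cos21.2° − 13·2.467 = 106.8; c'Δl = 36.02; W sinα = 53.9
Slice 4: Δl = 2.0/cos35.7° = 2.463 m; N'_4 = 85·cos35.7° − 21·2.463 = 17.3; c'Δl = 35.96; W sinα = 49.6
Slice 5: Δl = 1.2/cos48.4° = 1.807 m; N'_5 = 17·cos48.4° − 2·1.807 = 7.7; c'Δl = 26.39; W sinα = 12.7
Σc'Δl = 152.7 kN/m; ΣN' = 242.5 kN/m; ΣW sinα = 131.7 kN/m
Resisting = 152.7 + 242.5·tan32.7° = 152.7 + 155.7 = 308.4 kN/m
FS = 308.4 / 131.7 = 2.341

FS = 2.34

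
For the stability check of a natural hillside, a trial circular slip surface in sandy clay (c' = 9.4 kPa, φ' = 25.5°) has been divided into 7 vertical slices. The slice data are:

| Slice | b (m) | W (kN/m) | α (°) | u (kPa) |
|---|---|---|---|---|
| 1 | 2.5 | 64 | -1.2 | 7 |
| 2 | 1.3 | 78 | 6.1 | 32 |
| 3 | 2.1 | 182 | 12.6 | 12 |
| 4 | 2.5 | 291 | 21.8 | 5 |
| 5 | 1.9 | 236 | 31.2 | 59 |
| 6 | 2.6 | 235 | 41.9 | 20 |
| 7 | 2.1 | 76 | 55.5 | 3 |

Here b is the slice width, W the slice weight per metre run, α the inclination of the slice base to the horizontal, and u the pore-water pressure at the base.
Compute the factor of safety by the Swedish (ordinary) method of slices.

Ordinary method of slices: FS = Σ[c'·Δl_i + (W_i cosα_i − u_i·Δl_i)·tanφ'] / Σ W_i sinα_i, with Δl_i = b_i / cosα_i.
Slice 1: Δl = 2.5/cos(-1.2°) = 2.501 m; N'_1 = 64·cos(-1.2°) − 7·2.501 = 46.5; c'Δl = 23.51; W sinα = -1.3
Slice 2: Δl = 1.3/cos6.1° = 1.307 m; N'_2 = 78·cos6.1° − 32·1.307 = 35.7; c'Δl = 12.29; W sinα = 8.3
Slice 3: Δl = 2.1/cos12.6° = 2.152 m; N'_3 = 182·cos12.6° − 12·2.152 = 151.8; c'Δl = 20.23; W sinα = 39.7
Slice 4: Δl = 2.5/cos21.8° = 2.693 m; N'_4 = 291·cos21.8° − 5·2.693 = 256.7; c'Δl = 25.31; W sinα = 108.1
Slice 5: Δl = 1.9/cos31.2° = 2.221 m; N'_5 = 236·cos31.2° − 59·2.221 = 70.8; c'Δl = 20.88; W sinα = 122.3
Slice 6: Δl = 2.6/cos41.9° = 3.493 m; N'_6 = 235·cos41.9° − 20·3.493 = 105.0; c'Δl = 32.84; W sinα = 156.9
Slice 7: Δl = 2.1/cos55.5° = 3.708 m; N'_7 = 76·cos55.5° − 3·3.708 = 31.9; c'Δl = 34.85; W sinα = 62.6
Σc'Δl = 169.9 kN/m; ΣN' = 698.5 kN/m; ΣW sinα = 496.5 kN/m
Resisting = 169.9 + 698.5·tan25.5° = 169.9 + 333.2 = 503.1 kN/m
FS = 503.1 / 496.5 = 1.013

FS = 1.01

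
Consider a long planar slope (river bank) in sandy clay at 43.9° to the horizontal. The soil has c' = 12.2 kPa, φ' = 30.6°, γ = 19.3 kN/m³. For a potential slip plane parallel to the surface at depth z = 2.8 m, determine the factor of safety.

FS = 1.07

For an infinite slope with a slip plane parallel to the surface (no pore pressure): FS = [c' + γz cos²β tanφ'] / [γz sinβ cosβ].
γz = 19.3·2.8 = 54.04 kN/m²
Numerator = 12.2 + 54.04·cos²43.9°·tan30.6° = 12.2 + 54.04·0.5192·0.5914 = 28.793 kPa
Denominator = 54.04·sin43.9°·cos43.9° = 54.04·0.6934·0.7206 = 27.000 kPa
FS = 28.793 / 27.000 = 1.066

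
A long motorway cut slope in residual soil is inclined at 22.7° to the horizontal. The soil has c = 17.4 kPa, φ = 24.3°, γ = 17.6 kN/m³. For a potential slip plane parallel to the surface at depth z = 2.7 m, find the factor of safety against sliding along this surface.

FS = 2.11

For an infinite slope with a slip plane parallel to the surface (no pore pressure): FS = [c + γz cos²β tanφ] / [γz sinβ cosβ].
γz = 17.6·2.7 = 47.52 kN/m²
Numerator = 17.4 + 47.52·cos²22.7°·tan24.3° = 17.4 + 47.52·0.8511·0.4515 = 35.661 kPa
Denominator = 47.52·sin22.7°·cos22.7° = 47.52·0.3859·0.9225 = 16.918 kPa
FS = 35.661 / 16.918 = 2.108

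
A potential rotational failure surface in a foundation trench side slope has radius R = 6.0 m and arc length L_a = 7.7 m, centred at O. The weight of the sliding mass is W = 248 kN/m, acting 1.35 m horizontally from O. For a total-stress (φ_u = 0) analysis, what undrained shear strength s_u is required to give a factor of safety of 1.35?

s_u = 9.8 kPa

FS = s_u·L_a·R / (W·d), so s_u = FS·W·d / (L_a·R).
s_u = 1.35·248·1.35 / (7.70·6.0) = 452.0 / 46.20 = 9.78 kPa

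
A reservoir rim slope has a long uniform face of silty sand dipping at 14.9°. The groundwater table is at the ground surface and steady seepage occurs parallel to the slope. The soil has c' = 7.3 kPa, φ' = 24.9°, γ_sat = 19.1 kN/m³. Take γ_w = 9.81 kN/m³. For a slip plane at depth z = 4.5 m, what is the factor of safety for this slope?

With seepage parallel to the slope and the water table at the surface, the effective normal stress on the slip plane uses the buoyant unit weight γ' = γ_sat − γ_w while the driving shear stress uses γ_sat:
FS = [c' + γ' z cos²β tanφ'] / [γ_sat z sinβ cosβ]
γ' = 19.1 − 9.81 = 9.29 kN/m³
Numerator = 7.3 + 9.29·4.5·cos²14.9°·tan24.9° = 7.3 + 9.29·4.5·0.9339·0.4642 = 25.422 kPa
Denominator = 19.1·4.5·sin14.9°·cos14.9° = 19.1·4.5·0.2571·0.9664 = 21.357 kPa
FS = 25.422 / 21.357 = 1.190

FS = 1.19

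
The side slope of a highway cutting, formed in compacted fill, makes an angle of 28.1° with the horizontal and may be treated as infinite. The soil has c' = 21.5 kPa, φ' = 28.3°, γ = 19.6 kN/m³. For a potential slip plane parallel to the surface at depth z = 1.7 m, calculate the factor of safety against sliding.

For an infinite slope with a slip plane parallel to the surface (no pore pressure): FS = [c' + γz cos²β tanφ'] / [γz sinβ cosβ].
γz = 19.6·1.7 = 33.32 kN/m²
Numerator = 21.5 + 33.32·cos²28.1°·tan28.3° = 21.5 + 33.32·0.7781·0.5384 = 35.461 kPa
Denominator = 33.32·sin28.1°·cos28.1° = 33.32·0.4710·0.8821 = 13.844 kPa
FS = 35.461 / 13.844 = 2.561

FS = 2.56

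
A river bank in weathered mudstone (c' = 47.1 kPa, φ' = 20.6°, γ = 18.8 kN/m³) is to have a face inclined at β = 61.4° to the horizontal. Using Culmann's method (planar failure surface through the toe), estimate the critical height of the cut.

H_c = 33.89 m

Culmann's analysis gives the critical failure plane at α_cr = (β + φ')/2 = (61.4 + 20.6)/2 = 41.0°, and the critical height
H_c = (4c'/γ) · sinβ cosφ' / [1 − cos(β − φ')]
    = (4·47.1/18.8) · sin61.4°·cos20.6° / [1 − cos(40.8°)]
    = 10.021 · 0.8780·0.9361 / [1 − 0.7570]
    = 10.021 · 0.8218 / 0.2430
    = 33.89 m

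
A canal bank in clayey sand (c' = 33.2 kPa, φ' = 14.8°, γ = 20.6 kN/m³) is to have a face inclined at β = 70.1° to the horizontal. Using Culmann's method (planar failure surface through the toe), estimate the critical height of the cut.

H_c = 13.61 m

Culmann's analysis gives the critical failure plane at α_cr = (β + φ')/2 = (70.1 + 14.8)/2 = 42.4°, and the critical height
H_c = (4c'/γ) · sinβ cosφ' / [1 − cos(β − φ')]
    = (4·33.2/20.6) · sin70.1°·cos14.8° / [1 − cos(55.3°)]
    = 6.447 · 0.9403·0.9668 / [1 − 0.5693]
    = 6.447 · 0.9091 / 0.4307
    = 13.61 m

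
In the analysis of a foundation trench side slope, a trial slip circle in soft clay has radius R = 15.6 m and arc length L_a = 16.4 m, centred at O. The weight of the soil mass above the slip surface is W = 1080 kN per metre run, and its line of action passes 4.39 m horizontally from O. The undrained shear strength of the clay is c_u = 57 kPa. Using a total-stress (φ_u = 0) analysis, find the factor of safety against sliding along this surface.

Taking moments about the centre O, the resisting moment is provided by the undrained shear strength acting along the arc:
M_R = c_u·L_a·R = 57·16.40·15.6 = 14582.9 kN·m/m
M_D = W·d = 1080·4.39 = 4741.2 kN·m/m
FS = M_R / M_D = 14582.9 / 4741.2 = 3.076

FS = 3.08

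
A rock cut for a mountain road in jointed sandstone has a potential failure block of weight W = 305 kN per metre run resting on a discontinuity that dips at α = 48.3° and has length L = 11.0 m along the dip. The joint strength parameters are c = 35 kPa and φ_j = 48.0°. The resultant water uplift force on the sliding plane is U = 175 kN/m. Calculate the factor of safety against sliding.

FS = 1.83

Resolving the block weight along and normal to the plane and applying the Mohr–Coulomb strength on the joint:
N' = W cosα − U = 305·cos48.3° − 175 = 27.9 kN/m
Driving force T = W sinα = 305·sin48.3° = 227.7 kN/m
Resisting force R = c·L + N'·tanφ_j = 35·11.0 + 27.9·tan48.0° = 385.0 + 31.0 = 416.0 kN/m
FS = R / T = 416.0 / 227.7 = 1.827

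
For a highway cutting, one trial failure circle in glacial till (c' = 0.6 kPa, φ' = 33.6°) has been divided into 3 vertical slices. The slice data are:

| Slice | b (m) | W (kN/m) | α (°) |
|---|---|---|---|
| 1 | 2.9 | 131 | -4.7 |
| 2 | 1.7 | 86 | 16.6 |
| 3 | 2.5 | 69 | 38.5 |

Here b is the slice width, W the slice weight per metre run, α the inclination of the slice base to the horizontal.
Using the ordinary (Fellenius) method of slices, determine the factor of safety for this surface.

FS = 3.21

Ordinary method of slices: FS = Σ[c'·Δl_i + (W_i cosα_i)·tanφ'] / Σ W_i sinα_i, with Δl_i = b_i / cosα_i.
Slice 1: Δl = 2.9/cos(-4.7°) = 2.910 m; N'_1 = 131·cos(-4.7°) = 130.6; c'Δl = 1.75; W sinα = -10.7
Slice 2: Δl = 1.7/cos16.6° = 1.774 m; N'_2 = 86·cos16.6° = 82.4; c'Δl = 1.06; W sinα = 24.6
Slice 3: Δl = 2.5/cos38.5° = 3.194 m; N'_3 = 69·cos38.5° = 54.0; c'Δl = 1.92; W sinα = 43.0
Σc'Δl = 4.7 kN/m; ΣN' = 267.0 kN/m; ΣW sinα = 56.8 kN/m
Resisting = 4.7 + 267.0·tan33.6° = 4.7 + 177.4 = 182.1 kN/m
FS = 182.1 / 56.8 = 3.207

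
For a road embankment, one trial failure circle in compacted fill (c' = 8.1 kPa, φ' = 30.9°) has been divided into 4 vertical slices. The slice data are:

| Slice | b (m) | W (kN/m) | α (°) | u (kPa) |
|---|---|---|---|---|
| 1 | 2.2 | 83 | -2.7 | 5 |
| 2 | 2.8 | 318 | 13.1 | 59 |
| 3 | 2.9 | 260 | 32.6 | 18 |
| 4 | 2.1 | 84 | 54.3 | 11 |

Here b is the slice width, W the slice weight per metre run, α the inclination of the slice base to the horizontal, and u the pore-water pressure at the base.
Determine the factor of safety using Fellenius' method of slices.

Ordinary method of slices: FS = Σ[c'·Δl_i + (W_i cosα_i − u_i·Δl_i)·tanφ'] / Σ W_i sinα_i, with Δl_i = b_i / cosα_i.
Slice 1: Δl = 2.2/cos(-2.7°) = 2.202 m; N'_1 = 83·cos(-2.7°) − 5·2.202 = 71.9; c'Δl = 17.84; W sinα = -3.9
Slice 2: Δl = 2.8/cos13.1° = 2.875 m; N'_2 = 318·cos13.1° − 59·2.875 = 140.1; c'Δl = 23.29; W sinα = 72.1
Slice 3: Δl = 2.9/cos32.6° = 3.442 m; N'_3 = 260·cos32.6° − 18·3.442 = 157.1; c'Δl = 27.88; W sinα = 140.1
Slice 4: Δl = 2.1/cos54.3° = 3.599 m; N'_4 = 84·cos54.3° − 11·3.599 = 9.4; c'Δl = 29.15; W sinα = 68.2
Σc'Δl = 98.2 kN/m; ΣN' = 378.5 kN/m; ΣW sinα = 276.5 kN/m
Resisting = 98.2 + 378.5·tan30.9° = 98.2 + 226.5 = 324.7 kN/m
FS = 324.7 / 276.5 = 1.174

FS = 1.17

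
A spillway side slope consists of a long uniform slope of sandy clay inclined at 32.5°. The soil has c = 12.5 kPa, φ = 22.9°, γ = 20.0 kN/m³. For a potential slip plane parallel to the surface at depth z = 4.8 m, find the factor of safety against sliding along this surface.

For an infinite slope with a slip plane parallel to the surface (no pore pressure): FS = [c + γz cos²β tanφ] / [γz sinβ cosβ].
γz = 20.0·4.8 = 96.00 kN/m²
Numerator = 12.5 + 96.00·cos²32.5°·tan22.9° = 12.5 + 96.00·0.7113·0.4224 = 41.345 kPa
Denominator = 96.00·sin32.5°·cos32.5° = 96.00·0.5373·0.8434 = 43.503 kPa
FS = 41.345 / 43.503 = 0.950

FS = 0.95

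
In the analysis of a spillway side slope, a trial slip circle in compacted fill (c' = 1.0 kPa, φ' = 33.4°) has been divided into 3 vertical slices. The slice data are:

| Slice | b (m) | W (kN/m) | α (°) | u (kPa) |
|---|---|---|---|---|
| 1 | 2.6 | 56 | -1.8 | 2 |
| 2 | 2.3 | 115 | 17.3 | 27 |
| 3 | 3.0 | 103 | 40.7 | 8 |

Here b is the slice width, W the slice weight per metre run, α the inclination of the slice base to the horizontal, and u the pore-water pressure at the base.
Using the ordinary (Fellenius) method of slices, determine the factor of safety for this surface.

Ordinary method of slices: FS = Σ[c'·Δl_i + (W_i cosα_i − u_i·Δl_i)·tanφ'] / Σ W_i sinα_i, with Δl_i = b_i / cosα_i.
Slice 1: Δl = 2.6/cos(-1.8°) = 2.601 m; N'_1 = 56·cos(-1.8°) − 2·2.601 = 50.8; c'Δl = 2.60; W sinα = -1.8
Slice 2: Δl = 2.3/cos17.3° = 2.409 m; N'_2 = 115·cos17.3° − 27·2.409 = 44.8; c'Δl = 2.41; W sinα = 34.2
Slice 3: Δl = 3.0/cos40.7° = 3.957 m; N'_3 = 103·cos40.7° − 8·3.957 = 46.4; c'Δl = 3.96; W sinα = 67.2
Σc'Δl = 9.0 kN/m; ΣN' = 142.0 kN/m; ΣW sinα = 99.6 kN/m
Resisting = 9.0 + 142.0·tan33.4° = 9.0 + 93.6 = 102.6 kN/m
FS = 102.6 / 99.6 = 1.030

FS = 1.03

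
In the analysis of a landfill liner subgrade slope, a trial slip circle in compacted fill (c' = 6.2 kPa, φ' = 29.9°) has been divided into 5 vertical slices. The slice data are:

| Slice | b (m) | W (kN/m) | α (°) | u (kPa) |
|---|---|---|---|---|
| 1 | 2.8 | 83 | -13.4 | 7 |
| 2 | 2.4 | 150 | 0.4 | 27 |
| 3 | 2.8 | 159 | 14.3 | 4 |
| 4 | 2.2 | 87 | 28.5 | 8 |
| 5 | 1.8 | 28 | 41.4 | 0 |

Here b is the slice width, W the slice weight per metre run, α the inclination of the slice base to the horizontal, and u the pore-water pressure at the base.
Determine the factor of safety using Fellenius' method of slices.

FS = 3.59

Ordinary method of slices: FS = Σ[c'·Δl_i + (W_i cosα_i − u_i·Δl_i)·tanφ'] / Σ W_i sinα_i, with Δl_i = b_i / cosα_i.
Slice 1: Δl = 2.8/cos(-13.4°) = 2.878 m; N'_1 = 83·cos(-13.4°) − 7·2.878 = 60.6; c'Δl = 17.85; W sinα = -19.2
Slice 2: Δl = 2.4/cos0.4° = 2.400 m; N'_2 = 150·cos0.4° − 27·2.400 = 85.2; c'Δl = 14.88; W sinα = 1.0
Slice 3: Δl = 2.8/cos14.3° = 2.890 m; N'_3 = 159·cos14.3° − 4·2.890 = 142.5; c'Δl = 17.92; W sinα = 39.3
Slice 4: Δl = 2.2/cos28.5° = 2.503 m; N'_4 = 87·cos28.5° − 8·2.503 = 56.4; c'Δl = 15.52; W sinα = 41.5
Slice 5: Δl = 1.8/cos41.4° = 2.400 m; N'_5 = 28·cos41.4° − 0·2.400 = 21.0; c'Δl = 14.88; W sinα = 18.5
Σc'Δl = 81.0 kN/m; ΣN' = 365.7 kN/m; ΣW sinα = 81.1 kN/m
Resisting = 81.0 + 365.7·tan29.9° = 81.0 + 210.3 = 291.3 kN/m
FS = 291.3 / 81.1 = 3.592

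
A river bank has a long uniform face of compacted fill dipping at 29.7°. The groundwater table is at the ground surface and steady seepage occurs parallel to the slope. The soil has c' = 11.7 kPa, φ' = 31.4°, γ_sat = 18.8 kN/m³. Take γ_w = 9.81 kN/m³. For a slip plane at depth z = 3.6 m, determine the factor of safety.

FS = 0.91

With seepage parallel to the slope and the water table at the surface, the effective normal stress on the slip plane uses the buoyant unit weight γ' = γ_sat − γ_w while the driving shear stress uses γ_sat:
FS = [c' + γ' z cos²β tanφ'] / [γ_sat z sinβ cosβ]
γ' = 18.8 − 9.81 = 8.99 kN/m³
Numerator = 11.7 + 8.99·3.6·cos²29.7°·tan31.4° = 11.7 + 8.99·3.6·0.7545·0.6104 = 26.606 kPa
Denominator = 18.8·3.6·sin29.7°·cos29.7° = 18.8·3.6·0.4955·0.8686 = 29.128 kPa
FS = 26.606 / 29.128 = 0.913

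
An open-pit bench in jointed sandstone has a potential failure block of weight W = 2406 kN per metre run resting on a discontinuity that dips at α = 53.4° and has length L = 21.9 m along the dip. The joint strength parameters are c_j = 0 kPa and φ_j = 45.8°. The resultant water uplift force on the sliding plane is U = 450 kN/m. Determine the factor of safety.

FS = 0.52

Resolving the block weight along and normal to the plane and applying the Mohr–Coulomb strength on the joint:
N' = W cosα − U = 2406·cos53.4° − 450 = 984.5 kN/m
Driving force T = W sinα = 2406·sin53.4° = 1931.6 kN/m
Resisting force R = c_j·L + N'·tanφ_j = 0·21.9 + 984.5·tan45.8° = 0.0 + 1012.4 = 1012.4 kN/m
FS = R / T = 1012.4 / 1931.6 = 0.524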